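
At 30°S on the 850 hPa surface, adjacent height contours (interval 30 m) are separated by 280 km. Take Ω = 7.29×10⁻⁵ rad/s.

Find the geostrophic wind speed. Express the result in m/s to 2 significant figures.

14 m/s

Coriolis parameter at 30°S:
f = 2Ω sin φ = 2 × 7.29×10⁻⁵ × sin 30° = 7.29×10⁻⁵ s⁻¹
Height gradient: |∂Z/∂n| = 30 m / 280000 m = 1.07×10⁻⁴
On a pressure surface, geostrophic balance gives V_g = (g/f)|∂Z/∂n|:
V_g = 9.81 × 1.07×10⁻⁴ / 7.29×10⁻⁵ = 14.4 m/s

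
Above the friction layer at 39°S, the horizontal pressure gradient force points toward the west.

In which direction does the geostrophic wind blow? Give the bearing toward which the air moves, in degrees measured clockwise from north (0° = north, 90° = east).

The pressure-gradient force points toward the west (bearing 270°).
Geostrophic balance: in the Southern Hemisphere the Coriolis force deflects motion to the left, so the geostrophic wind blows 90° to the left of the pressure-gradient force (low pressure on the right).
Rotating 270° by 90° counterclockwise gives 180° — the wind blows toward the south.

180°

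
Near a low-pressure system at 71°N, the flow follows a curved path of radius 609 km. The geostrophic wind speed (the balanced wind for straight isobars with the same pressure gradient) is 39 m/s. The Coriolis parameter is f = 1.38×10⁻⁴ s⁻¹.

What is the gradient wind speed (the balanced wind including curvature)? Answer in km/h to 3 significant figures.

104 km/h

Around a low, centrifugal force acts outward with Coriolis, so pressure-gradient force balances both:
(1/ρ)|∂P/∂n| = fV + V²/R  →  V² + fR·V − fR·V_g = 0
With fR = 1.38×10⁻⁴ × 609×10³ m = 84.0 m/s:
V = [−fR + √((fR)² + 4 fR V_g)]/2 = [−84.0 + √(84.0² + 4×84.0×39)]/2 = 29 m/s
Subgeostrophic (V < V_g = 39 m/s), as expected around a low.
Converting: 29 m/s × 3.6 = 104 km/h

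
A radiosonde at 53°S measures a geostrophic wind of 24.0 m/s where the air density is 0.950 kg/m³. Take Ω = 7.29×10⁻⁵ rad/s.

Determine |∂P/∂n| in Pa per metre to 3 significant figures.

Coriolis parameter at 53°S:
f = 2Ω sin φ = 2 × 7.29×10⁻⁵ × sin 53° = 1.16×10⁻⁴ s⁻¹
Geostrophic balance rearranged: |∂P/∂n| = f ρ V_g
|∂P/∂n| = 1.16×10⁻⁴ × 0.950 × 24.0 = 2.65×10⁻³ Pa/m

2.65×10⁻³ Pa/m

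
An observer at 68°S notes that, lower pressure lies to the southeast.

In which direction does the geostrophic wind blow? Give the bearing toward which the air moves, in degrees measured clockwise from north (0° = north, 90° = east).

The pressure-gradient force points toward the southeast (bearing 135°).
Geostrophic balance: in the Southern Hemisphere the Coriolis force deflects motion to the left, so the geostrophic wind blows 90° to the left of the pressure-gradient force (low pressure on the right).
Rotating 135° by 90° counterclockwise gives 045° — the wind blows toward the northeast.

045°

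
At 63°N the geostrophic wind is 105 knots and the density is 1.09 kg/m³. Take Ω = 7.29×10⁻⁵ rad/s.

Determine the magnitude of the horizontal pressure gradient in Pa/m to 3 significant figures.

Coriolis parameter at 63°N:
f = 2Ω sin φ = 2 × 7.29×10⁻⁵ × sin 63° = 1.30×10⁻⁴ s⁻¹
Wind speed in SI: 105 knots = 54.0 m/s
Geostrophic balance rearranged: |∂P/∂n| = f ρ V_g
|∂P/∂n| = 1.30×10⁻⁴ × 1.09 × 54.0 = 7.65×10⁻³ Pa/m

7.65×10⁻³ Pa/m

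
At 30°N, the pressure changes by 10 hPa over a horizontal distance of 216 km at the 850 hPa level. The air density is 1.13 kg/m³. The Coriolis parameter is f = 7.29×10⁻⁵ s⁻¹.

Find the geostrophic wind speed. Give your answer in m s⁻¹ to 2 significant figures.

56 m s⁻¹

Pressure gradient: |∂P/∂n| = 1000 Pa / 216000 m = 4.63×10⁻³ Pa/m
Geostrophic balance (pressure-gradient force = Coriolis force):
V_g = (1/(fρ)) |∂P/∂n| = 4.63×10⁻³ / (7.29×10⁻⁵ × 1.13) = 56.2 m/s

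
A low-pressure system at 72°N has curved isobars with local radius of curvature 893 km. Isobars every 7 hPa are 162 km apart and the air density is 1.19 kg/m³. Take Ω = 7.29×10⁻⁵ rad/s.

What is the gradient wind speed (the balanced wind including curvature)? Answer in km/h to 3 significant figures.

79.9 km/h

Coriolis parameter at 72°N:
f = 2Ω sin φ = 2 × 7.29×10⁻⁵ × sin 72° = 1.39×10⁻⁴ s⁻¹
Pressure gradient: |∂P/∂n| = 700 Pa / 162000 m = 4.32×10⁻³ Pa/m
Geostrophic speed: V_g = |∂P/∂n|/(fρ) = 4.32×10⁻³/(1.39×10⁻⁴ × 1.19) = 26.2 m/s
Around a low, centrifugal force acts outward with Coriolis, so pressure-gradient force balances both:
(1/ρ)|∂P/∂n| = fV + V²/R  →  V² + fR·V − fR·V_g = 0
With fR = 1.39×10⁻⁴ × 893×10³ m = 124 m/s:
V = [−fR + √((fR)² + 4 fR V_g)]/2 = [−124 + √(124² + 4×124×26.2)]/2 = 22.2 m/s
Subgeostrophic (V < V_g = 26.2 m/s), as expected around a low.
Converting: 22.2 m/s × 3.6 = 79.9 km/h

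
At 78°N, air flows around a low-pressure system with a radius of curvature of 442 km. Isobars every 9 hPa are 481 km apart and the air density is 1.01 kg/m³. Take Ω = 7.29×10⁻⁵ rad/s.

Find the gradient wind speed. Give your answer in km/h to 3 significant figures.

39.8 km/h

Coriolis parameter at 78°N:
f = 2Ω sin φ = 2 × 7.29×10⁻⁵ × sin 78° = 1.43×10⁻⁴ s⁻¹
Pressure gradient: |∂P/∂n| = 900 Pa / 481000 m = 1.87×10⁻³ Pa/m
Geostrophic speed: V_g = |∂P/∂n|/(fρ) = 1.87×10⁻³/(1.43×10⁻⁴ × 1.01) = 13.0 m/s
Around a low, centrifugal force acts outward with Coriolis, so pressure-gradient force balances both:
(1/ρ)|∂P/∂n| = fV + V²/R  →  V² + fR·V − fR·V_g = 0
With fR = 1.43×10⁻⁴ × 442×10³ m = 63.0 m/s:
V = [−fR + √((fR)² + 4 fR V_g)]/2 = [−63.0 + √(63.0² + 4×63.0×13)]/2 = 11.1 m/s
Subgeostrophic (V < V_g = 13 m/s), as expected around a low.
Converting: 11.1 m/s × 3.6 = 39.8 km/h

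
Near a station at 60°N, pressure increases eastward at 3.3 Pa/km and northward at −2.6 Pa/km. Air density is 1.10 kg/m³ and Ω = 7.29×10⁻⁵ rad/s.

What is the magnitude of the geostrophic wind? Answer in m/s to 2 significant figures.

Coriolis parameter at 60°N:
f = 2Ω sin φ = 2 × 7.29×10⁻⁵ × sin 60° = 1.26×10⁻⁴ s⁻¹
Component geostrophic relations (x east, y north):
u_g = −(1/(fρ)) ∂P/∂y,  v_g = (1/(fρ)) ∂P/∂x
u_g = −(−2.6×10⁻³)/(1.26×10⁻⁴ × 1.10) = 18.7 m/s;  v_g = (3.3×10⁻³)/(1.26×10⁻⁴ × 1.10) = 23.8 m/s
|V_g| = √(u_g² + v_g²) = 30.2 m/s

30 m/s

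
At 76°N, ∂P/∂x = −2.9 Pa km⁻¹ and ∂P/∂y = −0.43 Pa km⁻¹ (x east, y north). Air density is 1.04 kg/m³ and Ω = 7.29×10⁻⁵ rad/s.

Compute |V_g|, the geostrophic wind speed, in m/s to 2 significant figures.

20 m/s

Coriolis parameter at 76°N:
f = 2Ω sin φ = 2 × 7.29×10⁻⁵ × sin 76° = 1.41×10⁻⁴ s⁻¹
Component geostrophic relations (x east, y north):
u_g = −(1/(fρ)) ∂P/∂y,  v_g = (1/(fρ)) ∂P/∂x
u_g = −(−0.43×10⁻³)/(1.41×10⁻⁴ × 1.04) = 2.92 m/s;  v_g = (−2.9×10⁻³)/(1.41×10⁻⁴ × 1.04) = −19.7 m/s
|V_g| = √(u_g² + v_g²) = 19.9 m/s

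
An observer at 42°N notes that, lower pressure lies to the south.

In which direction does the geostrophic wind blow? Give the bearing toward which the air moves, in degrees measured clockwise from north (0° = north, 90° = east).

The pressure-gradient force points toward the south (bearing 180°).
Geostrophic balance: in the Northern Hemisphere the Coriolis force deflects motion to the right, so the geostrophic wind blows 90° to the right of the pressure-gradient force (low pressure on the left).
Rotating 180° by 90° clockwise gives 270° — the wind blows toward the west.

270°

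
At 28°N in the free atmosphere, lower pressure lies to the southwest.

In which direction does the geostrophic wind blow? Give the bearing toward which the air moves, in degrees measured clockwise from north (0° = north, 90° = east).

315°

The pressure-gradient force points toward the southwest (bearing 225°).
Geostrophic balance: in the Northern Hemisphere the Coriolis force deflects motion to the right, so the geostrophic wind blows 90° to the right of the pressure-gradient force (low pressure on the left).
Rotating 225° by 90° clockwise gives 315° — the wind blows toward the northwest.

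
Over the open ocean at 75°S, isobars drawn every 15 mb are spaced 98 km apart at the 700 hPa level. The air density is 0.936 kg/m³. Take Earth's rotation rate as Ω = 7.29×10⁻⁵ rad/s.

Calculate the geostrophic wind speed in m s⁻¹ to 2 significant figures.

120 m s⁻¹

Coriolis parameter at 75°S:
f = 2Ω sin φ = 2 × 7.29×10⁻⁵ × sin 75° = 1.41×10⁻⁴ s⁻¹
Pressure gradient: |∂P/∂n| = 1500 Pa / 98000 m = 1.53×10⁻² Pa/m
Geostrophic balance (pressure-gradient force = Coriolis force):
V_g = (1/(fρ)) |∂P/∂n| = 1.53×10⁻² / (1.41×10⁻⁴ × 0.936) = 116 m/s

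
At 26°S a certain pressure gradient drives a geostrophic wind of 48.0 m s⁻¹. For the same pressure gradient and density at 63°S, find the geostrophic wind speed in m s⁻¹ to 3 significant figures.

23.6 m s⁻¹

With the same pressure gradient and density, V_g ∝ 1/f ∝ 1/sin φ.
V₂ = V₁ · sin φ₁ / sin φ₂ = 48.0 × sin 26° / sin 63°
V₂ = 48.0 × 0.4384/0.8910 = 23.6 m s⁻¹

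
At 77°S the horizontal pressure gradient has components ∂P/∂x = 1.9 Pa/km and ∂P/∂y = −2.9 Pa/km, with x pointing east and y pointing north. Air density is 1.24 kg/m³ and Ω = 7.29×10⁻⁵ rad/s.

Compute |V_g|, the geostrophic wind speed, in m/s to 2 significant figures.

Coriolis parameter at 77°S:
f = 2Ω sin φ = 2 × 7.29×10⁻⁵ × sin 77° = 1.42×10⁻⁴ s⁻¹
In the Southern Hemisphere f is negative: f = −1.42×10⁻⁴ s⁻¹.
Component geostrophic relations (x east, y north):
u_g = −(1/(fρ)) ∂P/∂y,  v_g = (1/(fρ)) ∂P/∂x
u_g = −(−2.9×10⁻³)/(−1.42×10⁻⁴ × 1.24) = −16.5 m/s;  v_g = (1.9×10⁻³)/(−1.42×10⁻⁴ × 1.24) = −10.8 m/s
|V_g| = √(u_g² + v_g²) = 19.7 m/s

20 m/s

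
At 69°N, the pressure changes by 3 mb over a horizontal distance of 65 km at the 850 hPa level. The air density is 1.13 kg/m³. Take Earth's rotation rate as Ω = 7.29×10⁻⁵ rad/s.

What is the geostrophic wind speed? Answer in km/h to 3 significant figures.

108 km/h

Coriolis parameter at 69°N:
f = 2Ω sin φ = 2 × 7.29×10⁻⁵ × sin 69° = 1.36×10⁻⁴ s⁻¹
Pressure gradient: |∂P/∂n| = 300 Pa / 65000 m = 4.62×10⁻³ Pa/m
Geostrophic balance (pressure-gradient force = Coriolis force):
V_g = (1/(fρ)) |∂P/∂n| = 4.62×10⁻³ / (1.36×10⁻⁴ × 1.13) = 30.0 m/s
Converting: 30.0 m/s × 3.6 = 108 km/h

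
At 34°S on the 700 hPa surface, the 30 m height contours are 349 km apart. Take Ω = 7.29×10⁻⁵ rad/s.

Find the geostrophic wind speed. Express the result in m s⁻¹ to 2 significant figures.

Coriolis parameter at 34°S:
f = 2Ω sin φ = 2 × 7.29×10⁻⁵ × sin 34° = 8.15×10⁻⁵ s⁻¹
Height gradient: |∂Z/∂n| = 30 m / 349000 m = 8.60×10⁻⁵
On a pressure surface, geostrophic balance gives V_g = (g/f)|∂Z/∂n|:
V_g = 9.81 × 8.60×10⁻⁵ / 8.15×10⁻⁵ = 10.3 m/s

10 m s⁻¹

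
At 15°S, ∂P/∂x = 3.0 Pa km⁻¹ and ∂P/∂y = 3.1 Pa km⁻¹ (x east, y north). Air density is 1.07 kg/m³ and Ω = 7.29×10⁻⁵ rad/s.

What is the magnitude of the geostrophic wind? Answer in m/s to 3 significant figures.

107 m/s

Coriolis parameter at 15°S:
f = 2Ω sin φ = 2 × 7.29×10⁻⁵ × sin 15° = 3.77×10⁻⁵ s⁻¹
In the Southern Hemisphere f is negative: f = −3.77×10⁻⁵ s⁻¹.
Component geostrophic relations (x east, y north):
u_g = −(1/(fρ)) ∂P/∂y,  v_g = (1/(fρ)) ∂P/∂x
u_g = −(3.1×10⁻³)/(−3.77×10⁻⁵ × 1.07) = 76.8 m/s;  v_g = (3.0×10⁻³)/(−3.77×10⁻⁵ × 1.07) = −74.3 m/s
|V_g| = √(u_g² + v_g²) = 107 m/s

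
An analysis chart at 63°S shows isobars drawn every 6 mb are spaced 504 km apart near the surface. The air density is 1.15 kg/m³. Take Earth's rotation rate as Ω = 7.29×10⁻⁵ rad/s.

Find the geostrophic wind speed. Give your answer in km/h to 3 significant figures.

28.7 km/h

Coriolis parameter at 63°S:
f = 2Ω sin φ = 2 × 7.29×10⁻⁵ × sin 63° = 1.30×10⁻⁴ s⁻¹
Pressure gradient: |∂P/∂n| = 600 Pa / 504000 m = 1.19×10⁻³ Pa/m
Geostrophic balance (pressure-gradient force = Coriolis force):
V_g = (1/(fρ)) |∂P/∂n| = 1.19×10⁻³ / (1.30×10⁻⁴ × 1.15) = 7.97 m/s
Converting: 7.97 m/s × 3.6 = 28.7 km/h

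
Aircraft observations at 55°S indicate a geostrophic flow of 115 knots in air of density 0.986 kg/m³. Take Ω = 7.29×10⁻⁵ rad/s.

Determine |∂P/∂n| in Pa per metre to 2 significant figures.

Coriolis parameter at 55°S:
f = 2Ω sin φ = 2 × 7.29×10⁻⁵ × sin 55° = 1.19×10⁻⁴ s⁻¹
Wind speed in SI: 115 knots = 59.2 m/s
Geostrophic balance rearranged: |∂P/∂n| = f ρ V_g
|∂P/∂n| = 1.19×10⁻⁴ × 0.986 × 59.2 = 6.97×10⁻³ Pa/m

7.0×10⁻³ Pa/m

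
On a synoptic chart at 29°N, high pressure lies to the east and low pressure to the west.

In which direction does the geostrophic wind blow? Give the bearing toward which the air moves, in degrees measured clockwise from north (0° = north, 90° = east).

000°

The pressure-gradient force points toward the west (bearing 270°).
Geostrophic balance: in the Northern Hemisphere the Coriolis force deflects motion to the right, so the geostrophic wind blows 90° to the right of the pressure-gradient force (low pressure on the left).
Rotating 270° by 90° clockwise gives 000° — the wind blows toward the north.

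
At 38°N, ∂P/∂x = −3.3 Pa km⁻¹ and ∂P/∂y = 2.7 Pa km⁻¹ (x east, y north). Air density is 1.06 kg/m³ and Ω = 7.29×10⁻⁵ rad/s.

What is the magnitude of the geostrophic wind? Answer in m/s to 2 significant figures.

45 m/s

Coriolis parameter at 38°N:
f = 2Ω sin φ = 2 × 7.29×10⁻⁵ × sin 38° = 8.98×10⁻⁵ s⁻¹
Component geostrophic relations (x east, y north):
u_g = −(1/(fρ)) ∂P/∂y,  v_g = (1/(fρ)) ∂P/∂x
u_g = −(2.7×10⁻³)/(8.98×10⁻⁵ × 1.06) = −28.4 m/s;  v_g = (−3.3×10⁻³)/(8.98×10⁻⁵ × 1.06) = −34.7 m/s
|V_g| = √(u_g² + v_g²) = 44.8 m/s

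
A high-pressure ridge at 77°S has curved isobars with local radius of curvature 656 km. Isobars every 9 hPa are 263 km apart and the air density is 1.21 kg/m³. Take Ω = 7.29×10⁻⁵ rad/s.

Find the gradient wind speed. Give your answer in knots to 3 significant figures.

Coriolis parameter at 77°S:
f = 2Ω sin φ = 2 × 7.29×10⁻⁵ × sin 77° = 1.42×10⁻⁴ s⁻¹
Pressure gradient: |∂P/∂n| = 900 Pa / 263000 m = 3.42×10⁻³ Pa/m
Geostrophic speed: V_g = |∂P/∂n|/(fρ) = 3.42×10⁻³/(1.42×10⁻⁴ × 1.21) = 19.9 m/s
Around a high, pressure-gradient force acts outward with centrifugal, so Coriolis balances both:
fV = (1/ρ)|∂P/∂n| + V²/R  →  V² − fR·V + fR·V_g = 0
With fR = 1.42×10⁻⁴ × 656×10³ m = 93.2 m/s:
V = [fR − √((fR)² − 4 fR V_g)]/2 = [93.2 − √(93.2² − 4×93.2×19.9)]/2 = 28.8 m/s
Supergeostrophic (V > V_g = 19.9 m/s), as expected around a high.
Converting: 28.8 m/s × 1.944 = 56.0 knots

56.0 knots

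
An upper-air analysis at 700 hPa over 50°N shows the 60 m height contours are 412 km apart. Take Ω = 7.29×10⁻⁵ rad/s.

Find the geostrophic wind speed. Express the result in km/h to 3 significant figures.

Coriolis parameter at 50°N:
f = 2Ω sin φ = 2 × 7.29×10⁻⁵ × sin 50° = 1.12×10⁻⁴ s⁻¹
Height gradient: |∂Z/∂n| = 60 m / 412000 m = 1.46×10⁻⁴
On a pressure surface, geostrophic balance gives V_g = (g/f)|∂Z/∂n|:
V_g = 9.81 × 1.46×10⁻⁴ / 1.12×10⁻⁴ = 12.8 m/s
Converting: 12.8 m/s × 3.6 = 46.0 km/h

46.0 km/h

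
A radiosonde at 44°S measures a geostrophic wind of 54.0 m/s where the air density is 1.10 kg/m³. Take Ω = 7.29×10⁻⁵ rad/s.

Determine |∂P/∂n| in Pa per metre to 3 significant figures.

Coriolis parameter at 44°S:
f = 2Ω sin φ = 2 × 7.29×10⁻⁵ × sin 44° = 1.01×10⁻⁴ s⁻¹
Geostrophic balance rearranged: |∂P/∂n| = f ρ V_g
|∂P/∂n| = 1.01×10⁻⁴ × 1.10 × 54.0 = 6.02×10⁻³ Pa/m

6.02×10⁻³ Pa/m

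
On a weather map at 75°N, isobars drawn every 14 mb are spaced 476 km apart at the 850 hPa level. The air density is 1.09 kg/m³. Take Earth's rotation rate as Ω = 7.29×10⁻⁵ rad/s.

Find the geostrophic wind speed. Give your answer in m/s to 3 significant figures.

19.2 m/s

Coriolis parameter at 75°N:
f = 2Ω sin φ = 2 × 7.29×10⁻⁵ × sin 75° = 1.41×10⁻⁴ s⁻¹
Pressure gradient: |∂P/∂n| = 1400 Pa / 476000 m = 2.94×10⁻³ Pa/m
Geostrophic balance (pressure-gradient force = Coriolis force):
V_g = (1/(fρ)) |∂P/∂n| = 2.94×10⁻³ / (1.41×10⁻⁴ × 1.09) = 19.2 m/s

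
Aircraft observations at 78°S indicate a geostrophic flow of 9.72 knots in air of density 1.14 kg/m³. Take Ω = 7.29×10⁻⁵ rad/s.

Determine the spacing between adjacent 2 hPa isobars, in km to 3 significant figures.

Coriolis parameter at 78°S:
f = 2Ω sin φ = 2 × 7.29×10⁻⁵ × sin 78° = 1.43×10⁻⁴ s⁻¹
Wind speed in SI: 9.72 knots = 5.00 m/s
Geostrophic balance rearranged: |∂P/∂n| = f ρ V_g
|∂P/∂n| = 1.43×10⁻⁴ × 1.14 × 5.00 = 8.13×10⁻⁴ Pa/m
Isobar spacing: Δn = ΔP/|∂P/∂n| = 200 Pa / 8.13×10⁻⁴ Pa/m = 246013 m ≈ 246 km

246 km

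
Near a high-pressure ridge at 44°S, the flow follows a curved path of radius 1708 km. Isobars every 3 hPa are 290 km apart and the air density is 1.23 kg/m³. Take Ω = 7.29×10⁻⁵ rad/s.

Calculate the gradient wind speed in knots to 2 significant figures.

Coriolis parameter at 44°S:
f = 2Ω sin φ = 2 × 7.29×10⁻⁵ × sin 44° = 1.01×10⁻⁴ s⁻¹
Pressure gradient: |∂P/∂n| = 300 Pa / 290000 m = 1.03×10⁻³ Pa/m
Geostrophic speed: V_g = |∂P/∂n|/(fρ) = 1.03×10⁻³/(1.01×10⁻⁴ × 1.23) = 8.30 m/s
Around a high, pressure-gradient force acts outward with centrifugal, so Coriolis balances both:
fV = (1/ρ)|∂P/∂n| + V²/R  →  V² − fR·V + fR·V_g = 0
With fR = 1.01×10⁻⁴ × 1708×10³ m = 173 m/s:
V = [fR − √((fR)² − 4 fR V_g)]/2 = [173 − √(173² − 4×173×8.3)]/2 = 8.75 m/s
Supergeostrophic (V > V_g = 8.3 m/s), as expected around a high.
Converting: 8.75 m/s × 1.944 = 17 knots

17 knots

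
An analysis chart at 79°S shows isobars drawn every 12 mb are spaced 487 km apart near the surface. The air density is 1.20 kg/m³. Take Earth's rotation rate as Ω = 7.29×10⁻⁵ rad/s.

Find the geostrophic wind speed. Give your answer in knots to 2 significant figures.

28 knots

Coriolis parameter at 79°S:
f = 2Ω sin φ = 2 × 7.29×10⁻⁵ × sin 79° = 1.43×10⁻⁴ s⁻¹
Pressure gradient: |∂P/∂n| = 1200 Pa / 487000 m = 2.46×10⁻³ Pa/m
Geostrophic balance (pressure-gradient force = Coriolis force):
V_g = (1/(fρ)) |∂P/∂n| = 2.46×10⁻³ / (1.43×10⁻⁴ × 1.20) = 14.3 m/s
Converting: 14.3 m/s × 1.944 = 28 knots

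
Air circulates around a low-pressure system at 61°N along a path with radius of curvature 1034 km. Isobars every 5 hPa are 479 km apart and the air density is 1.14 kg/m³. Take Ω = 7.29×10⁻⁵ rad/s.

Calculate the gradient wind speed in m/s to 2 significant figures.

Coriolis parameter at 61°N:
f = 2Ω sin φ = 2 × 7.29×10⁻⁵ × sin 61° = 1.28×10⁻⁴ s⁻¹
Pressure gradient: |∂P/∂n| = 500 Pa / 479000 m = 1.04×10⁻³ Pa/m
Geostrophic speed: V_g = |∂P/∂n|/(fρ) = 1.04×10⁻³/(1.28×10⁻⁴ × 1.14) = 7.18 m/s
Around a low, centrifugal force acts outward with Coriolis, so pressure-gradient force balances both:
(1/ρ)|∂P/∂n| = fV + V²/R  →  V² + fR·V − fR·V_g = 0
With fR = 1.28×10⁻⁴ × 1034×10³ m = 132 m/s:
V = [−fR + √((fR)² + 4 fR V_g)]/2 = [−132 + √(132² + 4×132×7.18)]/2 = 6.83 m/s
Subgeostrophic (V < V_g = 7.18 m/s), as expected around a low.

6.8 m/s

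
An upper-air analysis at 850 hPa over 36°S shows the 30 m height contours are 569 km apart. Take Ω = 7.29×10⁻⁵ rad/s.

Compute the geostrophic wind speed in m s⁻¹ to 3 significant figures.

Coriolis parameter at 36°S:
f = 2Ω sin φ = 2 × 7.29×10⁻⁵ × sin 36° = 8.57×10⁻⁵ s⁻¹
Height gradient: |∂Z/∂n| = 30 m / 569000 m = 5.27×10⁻⁵
On a pressure surface, geostrophic balance gives V_g = (g/f)|∂Z/∂n|:
V_g = 9.81 × 5.27×10⁻⁵ / 8.57×10⁻⁵ = 6.04 m/s

6.04 m s⁻¹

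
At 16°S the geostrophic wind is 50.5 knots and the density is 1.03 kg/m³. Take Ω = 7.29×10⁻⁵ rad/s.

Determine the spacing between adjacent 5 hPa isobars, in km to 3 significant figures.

Coriolis parameter at 16°S:
f = 2Ω sin φ = 2 × 7.29×10⁻⁵ × sin 16° = 4.02×10⁻⁵ s⁻¹
Wind speed in SI: 50.5 knots = 26.0 m/s
Geostrophic balance rearranged: |∂P/∂n| = f ρ V_g
|∂P/∂n| = 4.02×10⁻⁵ × 1.03 × 26.0 = 1.08×10⁻³ Pa/m
Isobar spacing: Δn = ΔP/|∂P/∂n| = 500 Pa / 1.08×10⁻³ Pa/m = 464952 m ≈ 465 km

465 km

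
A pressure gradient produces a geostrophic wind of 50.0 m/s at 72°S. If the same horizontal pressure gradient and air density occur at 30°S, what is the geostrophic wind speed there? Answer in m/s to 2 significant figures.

With the same pressure gradient and density, V_g ∝ 1/f ∝ 1/sin φ.
V₂ = V₁ · sin φ₁ / sin φ₂ = 50.0 × sin 72° / sin 30°
V₂ = 50.0 × 0.9511/0.5000 = 95 m/s

95 m/s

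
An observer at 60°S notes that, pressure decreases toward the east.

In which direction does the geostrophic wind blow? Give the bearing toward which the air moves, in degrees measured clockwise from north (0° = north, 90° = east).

The pressure-gradient force points toward the east (bearing 090°).
Geostrophic balance: in the Southern Hemisphere the Coriolis force deflects motion to the left, so the geostrophic wind blows 90° to the left of the pressure-gradient force (low pressure on the right).
Rotating 090° by 90° counterclockwise gives 000° — the wind blows toward the north.

000°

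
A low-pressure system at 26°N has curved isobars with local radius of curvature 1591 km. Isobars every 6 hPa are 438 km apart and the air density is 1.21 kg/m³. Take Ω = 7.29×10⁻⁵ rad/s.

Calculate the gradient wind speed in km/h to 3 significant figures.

55.4 km/h

Coriolis parameter at 26°N:
f = 2Ω sin φ = 2 × 7.29×10⁻⁵ × sin 26° = 6.39×10⁻⁵ s⁻¹
Pressure gradient: |∂P/∂n| = 600 Pa / 438000 m = 1.37×10⁻³ Pa/m
Geostrophic speed: V_g = |∂P/∂n|/(fρ) = 1.37×10⁻³/(6.39×10⁻⁵ × 1.21) = 17.7 m/s
Around a low, centrifugal force acts outward with Coriolis, so pressure-gradient force balances both:
(1/ρ)|∂P/∂n| = fV + V²/R  →  V² + fR·V − fR·V_g = 0
With fR = 6.39×10⁻⁵ × 1591×10³ m = 102 m/s:
V = [−fR + √((fR)² + 4 fR V_g)]/2 = [−102 + √(102² + 4×102×17.7)]/2 = 15.4 m/s
Subgeostrophic (V < V_g = 17.7 m/s), as expected around a low.
Converting: 15.4 m/s × 3.6 = 55.4 km/h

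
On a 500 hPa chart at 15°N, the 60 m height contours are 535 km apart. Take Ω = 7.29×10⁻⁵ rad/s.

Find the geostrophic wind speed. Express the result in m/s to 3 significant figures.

Coriolis parameter at 15°N:
f = 2Ω sin φ = 2 × 7.29×10⁻⁵ × sin 15° = 3.77×10⁻⁵ s⁻¹
Height gradient: |∂Z/∂n| = 60 m / 535000 m = 1.12×10⁻⁴
On a pressure surface, geostrophic balance gives V_g = (g/f)|∂Z/∂n|:
V_g = 9.81 × 1.12×10⁻⁴ / 3.77×10⁻⁵ = 29.2 m/s

29.2 m/s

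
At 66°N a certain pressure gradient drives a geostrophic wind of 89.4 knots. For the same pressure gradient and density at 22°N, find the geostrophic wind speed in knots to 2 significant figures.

220 knots

With the same pressure gradient and density, V_g ∝ 1/f ∝ 1/sin φ.
V₂ = V₁ · sin φ₁ / sin φ₂ = 89.4 × sin 66° / sin 22°
V₂ = 89.4 × 0.9135/0.3746 = 220 knots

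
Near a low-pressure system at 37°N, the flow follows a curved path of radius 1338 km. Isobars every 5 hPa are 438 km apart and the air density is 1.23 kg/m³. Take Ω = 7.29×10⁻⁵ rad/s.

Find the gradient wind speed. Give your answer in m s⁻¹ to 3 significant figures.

9.76 m s⁻¹

Coriolis parameter at 37°N:
f = 2Ω sin φ = 2 × 7.29×10⁻⁵ × sin 37° = 8.77×10⁻⁵ s⁻¹
Pressure gradient: |∂P/∂n| = 500 Pa / 438000 m = 1.14×10⁻³ Pa/m
Geostrophic speed: V_g = |∂P/∂n|/(fρ) = 1.14×10⁻³/(8.77×10⁻⁵ × 1.23) = 10.6 m/s
Around a low, centrifugal force acts outward with Coriolis, so pressure-gradient force balances both:
(1/ρ)|∂P/∂n| = fV + V²/R  →  V² + fR·V − fR·V_g = 0
With fR = 8.77×10⁻⁵ × 1338×10³ m = 117 m/s:
V = [−fR + √((fR)² + 4 fR V_g)]/2 = [−117 + √(117² + 4×117×10.6)]/2 = 9.76 m/s
Subgeostrophic (V < V_g = 10.6 m/s), as expected around a low.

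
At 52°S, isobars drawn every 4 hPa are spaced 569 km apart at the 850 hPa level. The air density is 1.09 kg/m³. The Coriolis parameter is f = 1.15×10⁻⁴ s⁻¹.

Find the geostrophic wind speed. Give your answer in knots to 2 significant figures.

11 knots

Pressure gradient: |∂P/∂n| = 400 Pa / 569000 m = 7.03×10⁻⁴ Pa/m
Geostrophic balance (pressure-gradient force = Coriolis force):
V_g = (1/(fρ)) |∂P/∂n| = 7.03×10⁻⁴ / (1.15×10⁻⁴ × 1.09) = 5.61 m/s
Converting: 5.61 m/s × 1.944 = 11 knots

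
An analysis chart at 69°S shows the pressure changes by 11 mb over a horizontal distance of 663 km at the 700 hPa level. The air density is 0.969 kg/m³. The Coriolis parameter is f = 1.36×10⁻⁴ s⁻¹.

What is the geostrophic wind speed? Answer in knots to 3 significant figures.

24.5 knots

Pressure gradient: |∂P/∂n| = 1100 Pa / 663000 m = 1.66×10⁻³ Pa/m
Geostrophic balance (pressure-gradient force = Coriolis force):
V_g = (1/(fρ)) |∂P/∂n| = 1.66×10⁻³ / (1.36×10⁻⁴ × 0.969) = 12.6 m/s
Converting: 12.6 m/s × 1.944 = 24.5 knots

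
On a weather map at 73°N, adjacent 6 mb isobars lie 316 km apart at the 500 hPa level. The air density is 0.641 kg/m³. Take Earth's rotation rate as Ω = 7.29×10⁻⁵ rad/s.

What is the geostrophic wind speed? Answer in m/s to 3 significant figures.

21.2 m/s

Coriolis parameter at 73°N:
f = 2Ω sin φ = 2 × 7.29×10⁻⁵ × sin 73° = 1.39×10⁻⁴ s⁻¹
Pressure gradient: |∂P/∂n| = 600 Pa / 316000 m = 1.90×10⁻³ Pa/m
Geostrophic balance (pressure-gradient force = Coriolis force):
V_g = (1/(fρ)) |∂P/∂n| = 1.90×10⁻³ / (1.39×10⁻⁴ × 0.641) = 21.2 m/s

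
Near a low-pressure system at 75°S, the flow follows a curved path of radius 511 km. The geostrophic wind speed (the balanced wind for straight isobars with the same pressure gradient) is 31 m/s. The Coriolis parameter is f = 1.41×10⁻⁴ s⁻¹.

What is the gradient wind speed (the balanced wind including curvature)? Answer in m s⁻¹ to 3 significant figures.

23.4 m s⁻¹

Around a low, centrifugal force acts outward with Coriolis, so pressure-gradient force balances both:
(1/ρ)|∂P/∂n| = fV + V²/R  →  V² + fR·V − fR·V_g = 0
With fR = 1.41×10⁻⁴ × 511×10³ m = 72.1 m/s:
V = [−fR + √((fR)² + 4 fR V_g)]/2 = [−72.1 + √(72.1² + 4×72.1×31)]/2 = 23.4 m/s
Subgeostrophic (V < V_g = 31 m/s), as expected around a low.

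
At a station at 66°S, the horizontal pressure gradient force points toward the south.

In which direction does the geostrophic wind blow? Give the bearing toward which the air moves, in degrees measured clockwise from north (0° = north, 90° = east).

090°

The pressure-gradient force points toward the south (bearing 180°).
Geostrophic balance: in the Southern Hemisphere the Coriolis force deflects motion to the left, so the geostrophic wind blows 90° to the left of the pressure-gradient force (low pressure on the right).
Rotating 180° by 90° counterclockwise gives 090° — the wind blows toward the east.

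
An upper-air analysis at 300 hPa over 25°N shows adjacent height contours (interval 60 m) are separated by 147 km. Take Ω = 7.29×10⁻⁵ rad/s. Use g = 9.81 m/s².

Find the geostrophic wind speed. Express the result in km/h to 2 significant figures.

Coriolis parameter at 25°N:
f = 2Ω sin φ = 2 × 7.29×10⁻⁵ × sin 25° = 6.16×10⁻⁵ s⁻¹
Height gradient: |∂Z/∂n| = 60 m / 147000 m = 4.08×10⁻⁴
On a pressure surface, geostrophic balance gives V_g = (g/f)|∂Z/∂n|:
V_g = 9.81 × 4.08×10⁻⁴ / 6.16×10⁻⁵ = 65.0 m/s
Converting: 65.0 m/s × 3.6 = 230 km/h

230 km/h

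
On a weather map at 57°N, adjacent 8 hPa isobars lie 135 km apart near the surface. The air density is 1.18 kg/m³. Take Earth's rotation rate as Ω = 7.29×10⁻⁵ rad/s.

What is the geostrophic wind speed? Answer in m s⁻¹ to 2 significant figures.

Coriolis parameter at 57°N:
f = 2Ω sin φ = 2 × 7.29×10⁻⁵ × sin 57° = 1.22×10⁻⁴ s⁻¹
Pressure gradient: |∂P/∂n| = 800 Pa / 135000 m = 5.93×10⁻³ Pa/m
Geostrophic balance (pressure-gradient force = Coriolis force):
V_g = (1/(fρ)) |∂P/∂n| = 5.93×10⁻³ / (1.22×10⁻⁴ × 1.18) = 41.1 m/s

41 m s⁻¹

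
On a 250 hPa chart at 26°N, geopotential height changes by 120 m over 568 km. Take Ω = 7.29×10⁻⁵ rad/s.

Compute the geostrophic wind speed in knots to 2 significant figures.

Coriolis parameter at 26°N:
f = 2Ω sin φ = 2 × 7.29×10⁻⁵ × sin 26° = 6.39×10⁻⁵ s⁻¹
Height gradient: |∂Z/∂n| = 120 m / 568000 m = 2.11×10⁻⁴
On a pressure surface, geostrophic balance gives V_g = (g/f)|∂Z/∂n|:
V_g = 9.81 × 2.11×10⁻⁴ / 6.39×10⁻⁵ = 32.4 m/s
Converting: 32.4 m/s × 1.944 = 63 knots

63 knots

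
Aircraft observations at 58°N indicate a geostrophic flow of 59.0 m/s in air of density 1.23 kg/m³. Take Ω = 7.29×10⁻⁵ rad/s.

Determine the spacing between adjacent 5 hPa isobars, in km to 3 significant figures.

55.7 km

Coriolis parameter at 58°N:
f = 2Ω sin φ = 2 × 7.29×10⁻⁵ × sin 58° = 1.24×10⁻⁴ s⁻¹
Geostrophic balance rearranged: |∂P/∂n| = f ρ V_g
|∂P/∂n| = 1.24×10⁻⁴ × 1.23 × 59.0 = 8.97×10⁻³ Pa/m
Isobar spacing: Δn = ΔP/|∂P/∂n| = 500 Pa / 8.97×10⁻³ Pa/m = 55723 m ≈ 55.7 km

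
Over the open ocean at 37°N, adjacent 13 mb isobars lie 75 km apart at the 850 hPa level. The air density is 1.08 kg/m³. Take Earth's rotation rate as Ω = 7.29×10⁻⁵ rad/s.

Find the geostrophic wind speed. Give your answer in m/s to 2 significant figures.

180 m/s

Coriolis parameter at 37°N:
f = 2Ω sin φ = 2 × 7.29×10⁻⁵ × sin 37° = 8.77×10⁻⁵ s⁻¹
Pressure gradient: |∂P/∂n| = 1300 Pa / 75000 m = 1.73×10⁻² Pa/m
Geostrophic balance (pressure-gradient force = Coriolis force):
V_g = (1/(fρ)) |∂P/∂n| = 1.73×10⁻² / (8.77×10⁻⁵ × 1.08) = 183 m/s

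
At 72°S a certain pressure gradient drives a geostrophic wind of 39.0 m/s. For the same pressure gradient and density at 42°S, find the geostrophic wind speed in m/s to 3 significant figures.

With the same pressure gradient and density, V_g ∝ 1/f ∝ 1/sin φ.
V₂ = V₁ · sin φ₁ / sin φ₂ = 39.0 × sin 72° / sin 42°
V₂ = 39.0 × 0.9511/0.6691 = 55.4 m/s

55.4 m/s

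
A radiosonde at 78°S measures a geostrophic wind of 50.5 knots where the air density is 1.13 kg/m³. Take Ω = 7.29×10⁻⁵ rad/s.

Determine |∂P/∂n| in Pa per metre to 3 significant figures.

4.19×10⁻³ Pa/m

Coriolis parameter at 78°S:
f = 2Ω sin φ = 2 × 7.29×10⁻⁵ × sin 78° = 1.43×10⁻⁴ s⁻¹
Wind speed in SI: 50.5 knots = 26.0 m/s
Geostrophic balance rearranged: |∂P/∂n| = f ρ V_g
|∂P/∂n| = 1.43×10⁻⁴ × 1.13 × 26.0 = 4.19×10⁻³ Pa/m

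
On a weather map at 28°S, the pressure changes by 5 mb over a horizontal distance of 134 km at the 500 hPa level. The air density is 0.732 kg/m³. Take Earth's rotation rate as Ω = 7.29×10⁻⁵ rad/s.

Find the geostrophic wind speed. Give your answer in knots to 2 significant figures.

140 knots

Coriolis parameter at 28°S:
f = 2Ω sin φ = 2 × 7.29×10⁻⁵ × sin 28° = 6.84×10⁻⁵ s⁻¹
Pressure gradient: |∂P/∂n| = 500 Pa / 134000 m = 3.73×10⁻³ Pa/m
Geostrophic balance (pressure-gradient force = Coriolis force):
V_g = (1/(fρ)) |∂P/∂n| = 3.73×10⁻³ / (6.84×10⁻⁵ × 0.732) = 74.5 m/s
Converting: 74.5 m/s × 1.944 = 140 knots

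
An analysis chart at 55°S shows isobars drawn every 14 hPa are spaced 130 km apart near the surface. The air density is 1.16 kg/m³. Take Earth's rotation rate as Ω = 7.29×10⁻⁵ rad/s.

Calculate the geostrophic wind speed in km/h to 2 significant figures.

280 km/h

Coriolis parameter at 55°S:
f = 2Ω sin φ = 2 × 7.29×10⁻⁵ × sin 55° = 1.19×10⁻⁴ s⁻¹
Pressure gradient: |∂P/∂n| = 1400 Pa / 130000 m = 1.08×10⁻² Pa/m
Geostrophic balance (pressure-gradient force = Coriolis force):
V_g = (1/(fρ)) |∂P/∂n| = 1.08×10⁻² / (1.19×10⁻⁴ × 1.16) = 77.7 m/s
Converting: 77.7 m/s × 3.6 = 280 km/h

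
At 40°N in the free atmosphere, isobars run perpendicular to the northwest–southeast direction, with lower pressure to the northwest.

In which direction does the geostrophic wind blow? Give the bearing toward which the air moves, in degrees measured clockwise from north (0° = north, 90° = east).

The pressure-gradient force points toward the northwest (bearing 315°).
Geostrophic balance: in the Northern Hemisphere the Coriolis force deflects motion to the right, so the geostrophic wind blows 90° to the right of the pressure-gradient force (low pressure on the left).
Rotating 315° by 90° clockwise gives 045° — the wind blows toward the northeast.

045°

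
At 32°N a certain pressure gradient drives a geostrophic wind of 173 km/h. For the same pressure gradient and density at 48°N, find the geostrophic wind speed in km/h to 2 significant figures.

With the same pressure gradient and density, V_g ∝ 1/f ∝ 1/sin φ.
V₂ = V₁ · sin φ₁ / sin φ₂ = 173 × sin 32° / sin 48°
V₂ = 173 × 0.5299/0.7431 = 120 km/h

120 km/h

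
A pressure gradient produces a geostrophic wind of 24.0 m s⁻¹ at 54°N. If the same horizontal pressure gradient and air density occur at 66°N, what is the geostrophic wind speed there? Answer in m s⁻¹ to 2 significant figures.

21 m s⁻¹

With the same pressure gradient and density, V_g ∝ 1/f ∝ 1/sin φ.
V₂ = V₁ · sin φ₁ / sin φ₂ = 24.0 × sin 54° / sin 66°
V₂ = 24.0 × 0.8090/0.9135 = 21 m s⁻¹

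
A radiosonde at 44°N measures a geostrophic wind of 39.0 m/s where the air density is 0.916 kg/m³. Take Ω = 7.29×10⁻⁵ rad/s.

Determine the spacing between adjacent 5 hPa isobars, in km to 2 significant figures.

140 km

Coriolis parameter at 44°N:
f = 2Ω sin φ = 2 × 7.29×10⁻⁵ × sin 44° = 1.01×10⁻⁴ s⁻¹
Geostrophic balance rearranged: |∂P/∂n| = f ρ V_g
|∂P/∂n| = 1.01×10⁻⁴ × 0.916 × 39.0 = 3.62×10⁻³ Pa/m
Isobar spacing: Δn = ΔP/|∂P/∂n| = 500 Pa / 3.62×10⁻³ Pa/m = 138191 m ≈ 140 km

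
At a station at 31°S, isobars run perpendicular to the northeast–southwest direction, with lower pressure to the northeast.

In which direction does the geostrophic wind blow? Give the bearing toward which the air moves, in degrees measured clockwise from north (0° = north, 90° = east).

315°

The pressure-gradient force points toward the northeast (bearing 045°).
Geostrophic balance: in the Southern Hemisphere the Coriolis force deflects motion to the left, so the geostrophic wind blows 90° to the left of the pressure-gradient force (low pressure on the right).
Rotating 045° by 90° counterclockwise gives 315° — the wind blows toward the northwest.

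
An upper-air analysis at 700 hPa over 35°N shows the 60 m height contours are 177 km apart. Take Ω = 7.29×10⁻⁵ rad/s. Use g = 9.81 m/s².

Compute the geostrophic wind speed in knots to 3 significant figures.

Coriolis parameter at 35°N:
f = 2Ω sin φ = 2 × 7.29×10⁻⁵ × sin 35° = 8.36×10⁻⁵ s⁻¹
Height gradient: |∂Z/∂n| = 60 m / 177000 m = 3.39×10⁻⁴
On a pressure surface, geostrophic balance gives V_g = (g/f)|∂Z/∂n|:
V_g = 9.81 × 3.39×10⁻⁴ / 8.36×10⁻⁵ = 39.8 m/s
Converting: 39.8 m/s × 1.944 = 77.3 knots

77.3 knots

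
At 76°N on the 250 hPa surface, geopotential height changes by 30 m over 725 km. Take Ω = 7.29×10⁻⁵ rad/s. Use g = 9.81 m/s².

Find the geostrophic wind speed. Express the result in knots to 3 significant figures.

5.58 knots

Coriolis parameter at 76°N:
f = 2Ω sin φ = 2 × 7.29×10⁻⁵ × sin 76° = 1.41×10⁻⁴ s⁻¹
Height gradient: |∂Z/∂n| = 30 m / 725000 m = 4.14×10⁻⁵
On a pressure surface, geostrophic balance gives V_g = (g/f)|∂Z/∂n|:
V_g = 9.81 × 4.14×10⁻⁵ / 1.41×10⁻⁴ = 2.87 m/s
Converting: 2.87 m/s × 1.944 = 5.58 knots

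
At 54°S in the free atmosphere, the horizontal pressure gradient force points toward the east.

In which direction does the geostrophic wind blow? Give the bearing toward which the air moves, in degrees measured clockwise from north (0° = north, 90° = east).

The pressure-gradient force points toward the east (bearing 090°).
Geostrophic balance: in the Southern Hemisphere the Coriolis force deflects motion to the left, so the geostrophic wind blows 90° to the left of the pressure-gradient force (low pressure on the right).
Rotating 090° by 90° counterclockwise gives 000° — the wind blows toward the north.

000°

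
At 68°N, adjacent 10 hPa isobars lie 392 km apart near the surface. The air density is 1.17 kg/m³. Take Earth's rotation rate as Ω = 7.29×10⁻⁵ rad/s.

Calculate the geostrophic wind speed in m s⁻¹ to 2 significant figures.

Coriolis parameter at 68°N:
f = 2Ω sin φ = 2 × 7.29×10⁻⁵ × sin 68° = 1.35×10⁻⁴ s⁻¹
Pressure gradient: |∂P/∂n| = 1000 Pa / 392000 m = 2.55×10⁻³ Pa/m
Geostrophic balance (pressure-gradient force = Coriolis force):
V_g = (1/(fρ)) |∂P/∂n| = 2.55×10⁻³ / (1.35×10⁻⁴ × 1.17) = 16.1 m/s

16 m s⁻¹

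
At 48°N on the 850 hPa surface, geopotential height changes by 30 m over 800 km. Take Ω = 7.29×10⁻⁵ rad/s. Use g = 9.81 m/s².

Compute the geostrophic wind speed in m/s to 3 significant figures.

3.40 m/s

Coriolis parameter at 48°N:
f = 2Ω sin φ = 2 × 7.29×10⁻⁵ × sin 48° = 1.08×10⁻⁴ s⁻¹
Height gradient: |∂Z/∂n| = 30 m / 800000 m = 3.75×10⁻⁵
On a pressure surface, geostrophic balance gives V_g = (g/f)|∂Z/∂n|:
V_g = 9.81 × 3.75×10⁻⁵ / 1.08×10⁻⁴ = 3.40 m/s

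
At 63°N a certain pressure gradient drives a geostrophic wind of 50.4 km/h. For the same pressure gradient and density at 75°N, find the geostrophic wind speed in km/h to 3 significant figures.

46.5 km/h

With the same pressure gradient and density, V_g ∝ 1/f ∝ 1/sin φ.
V₂ = V₁ · sin φ₁ / sin φ₂ = 50.4 × sin 63° / sin 75°
V₂ = 50.4 × 0.8910/0.9659 = 46.5 km/h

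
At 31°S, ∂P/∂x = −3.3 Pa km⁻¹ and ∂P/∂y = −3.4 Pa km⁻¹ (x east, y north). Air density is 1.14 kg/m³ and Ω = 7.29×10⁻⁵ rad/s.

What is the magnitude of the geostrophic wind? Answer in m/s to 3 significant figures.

Coriolis parameter at 31°S:
f = 2Ω sin φ = 2 × 7.29×10⁻⁵ × sin 31° = 7.51×10⁻⁵ s⁻¹
In the Southern Hemisphere f is negative: f = −7.51×10⁻⁵ s⁻¹.
Component geostrophic relations (x east, y north):
u_g = −(1/(fρ)) ∂P/∂y,  v_g = (1/(fρ)) ∂P/∂x
u_g = −(−3.4×10⁻³)/(−7.51×10⁻⁵ × 1.14) = −39.7 m/s;  v_g = (−3.3×10⁻³)/(−7.51×10⁻⁵ × 1.14) = 38.5 m/s
|V_g| = √(u_g² + v_g²) = 55.3 m/s

55.3 m/s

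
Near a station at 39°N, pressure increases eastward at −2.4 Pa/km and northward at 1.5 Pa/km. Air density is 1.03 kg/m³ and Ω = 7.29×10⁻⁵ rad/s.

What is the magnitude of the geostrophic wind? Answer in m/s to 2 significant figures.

Coriolis parameter at 39°N:
f = 2Ω sin φ = 2 × 7.29×10⁻⁵ × sin 39° = 9.18×10⁻⁵ s⁻¹
Component geostrophic relations (x east, y north):
u_g = −(1/(fρ)) ∂P/∂y,  v_g = (1/(fρ)) ∂P/∂x
u_g = −(1.5×10⁻³)/(9.18×10⁻⁵ × 1.03) = −15.9 m/s;  v_g = (−2.4×10⁻³)/(9.18×10⁻⁵ × 1.03) = −25.4 m/s
|V_g| = √(u_g² + v_g²) = 29.9 m/s

30 m/s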